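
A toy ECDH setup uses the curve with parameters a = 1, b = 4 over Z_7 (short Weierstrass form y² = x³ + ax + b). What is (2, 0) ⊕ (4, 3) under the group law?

(5, 6)

(2, 0) + (4, 3). λ = (3 - 0)/(4 - 2) ≡ 3/2 mod 7. 2⁻¹ ≡ 4 (mod 7), so λ ≡ 5.
  x = λ² - 2 - 4 = 25 - 6 ≡ 5; y = λ·(2 - 5) - 0 ≡ 6. → (5, 6)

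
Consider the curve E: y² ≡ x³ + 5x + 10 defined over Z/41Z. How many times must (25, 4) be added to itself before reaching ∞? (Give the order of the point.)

2P: tangent at (25, 4): λ = (3·25² + 5)/(2·4) ≡ 35/8. 8⁻¹ ≡ 36 (mod 41), so λ ≡ 35·36 ≡ 30.
  x = λ² - 25 - 25 = 900 - 50 ≡ 30; y = λ·(25 - 30) - 4 ≡ 10. → (30, 10)
3P: (30, 10) + (25, 4). λ = (4 - 10)/(25 - 30) ≡ 35/36 mod 41. 36⁻¹ ≡ 8 (mod 41), so λ ≡ 34.
  x = λ² - 30 - 25 = 1156 - 55 ≡ 35; y = λ·(30 - 35) - 10 ≡ 25. → (35, 25)
4P: (35, 25) + (25, 4). λ = (4 - 25)/(25 - 35) ≡ 20/31 mod 41. 31⁻¹ ≡ 4 (mod 41), so λ ≡ 39.
  x = λ² - 35 - 25 = 1521 - 60 ≡ 26; y = λ·(35 - 26) - 25 ≡ 39. → (26, 39)
5P: (26, 39) + (25, 4). λ = (4 - 39)/(25 - 26) ≡ 6/40 mod 41. 40⁻¹ ≡ 40 (mod 41) since 40·40 = 1600 ≡ 1, so λ ≡ 35.
  x = λ² - 26 - 25 = 1225 - 51 ≡ 26; y = λ·(26 - 26) - 39 ≡ 2. → (26, 2)
6P: (26, 2) + (25, 4). λ = (4 - 2)/(25 - 26) ≡ 2/40 mod 41. 40⁻¹ ≡ 40 (mod 41) since 40·40 = 1600 ≡ 1, so λ ≡ 39.
  x = λ² - 26 - 25 = 1521 - 51 ≡ 35; y = λ·(26 - 35) - 2 ≡ 16. → (35, 16)
7P: (35, 16) + (25, 4). λ = (4 - 16)/(25 - 35) ≡ 29/31 mod 41. 31⁻¹ ≡ 4 (mod 41) since 31·4 = 124 ≡ 1, so λ ≡ 34.
  x = λ² - 35 - 25 = 1156 - 60 ≡ 30; y = λ·(35 - 30) - 16 ≡ 31. → (30, 31)
8P: (30, 31) + (25, 4). λ = (4 - 31)/(25 - 30) ≡ 14/36 mod 41. 36⁻¹ ≡ 8 (mod 41), so λ ≡ 30.
  x = λ² - 30 - 25 = 900 - 55 ≡ 25; y = λ·(30 - 25) - 31 ≡ 37. → (25, 37)
9P: (25, 37) + (25, 4): same x and y₁ ≡ -y₂, so the sum is ∞.
9P = ∞, so the order is 9.

9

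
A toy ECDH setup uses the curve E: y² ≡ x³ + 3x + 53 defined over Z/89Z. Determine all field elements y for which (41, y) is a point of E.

x³ + 3x + 53 = 69097 ≡ 33 (mod 89).
33 is a non-residue mod 89; no y exists.

none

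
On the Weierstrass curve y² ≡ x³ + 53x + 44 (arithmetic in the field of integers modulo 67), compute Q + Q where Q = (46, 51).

tangent at (46, 51): λ = (3·46² + 53)/(2·51) ≡ 36/35. 35⁻¹ ≡ 23 (mod 67) since 35·23 = 805 ≡ 1, so λ ≡ 36·23 ≡ 24.
  x = λ² - 46 - 46 = 576 - 92 ≡ 15; y = λ·(46 - 15) - 51 ≡ 23. → (15, 23)

(15, 23)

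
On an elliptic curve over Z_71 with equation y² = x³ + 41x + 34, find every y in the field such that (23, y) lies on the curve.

x³ + 41x + 34 = 13144 ≡ 9 (mod 71).
Square roots of 9 mod 71: 3 and 68 (since 3² = 9 ≡ 9).

3, 68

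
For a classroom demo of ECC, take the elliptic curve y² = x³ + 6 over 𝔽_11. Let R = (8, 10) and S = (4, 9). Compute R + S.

(8, 1)

(8, 10) + (4, 9). λ = (9 - 10)/(4 - 8) ≡ 10/7 mod 11. 7⁻¹ ≡ 8 (mod 11) since 7·8 = 56 ≡ 1, so λ ≡ 3.
  x = λ² - 8 - 4 = 9 - 12 ≡ 8; y = λ·(8 - 8) - 10 ≡ 1. → (8, 1)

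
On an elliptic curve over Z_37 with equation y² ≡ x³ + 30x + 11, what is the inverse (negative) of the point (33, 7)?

(33, 30)

-(33, 7) = (33, -7 mod 37) = (33, 30).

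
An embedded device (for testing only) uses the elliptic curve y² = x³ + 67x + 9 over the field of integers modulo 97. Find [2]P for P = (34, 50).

tangent at (34, 50): λ = (3·34² + 67)/(2·50) ≡ 43/3. 3⁻¹ ≡ 65 (mod 97), so λ ≡ 43·65 ≡ 79.
  x = λ² - 34 - 34 = 6241 - 68 ≡ 62; y = λ·(34 - 62) - 50 ≡ 66. → (62, 66)

(62, 66)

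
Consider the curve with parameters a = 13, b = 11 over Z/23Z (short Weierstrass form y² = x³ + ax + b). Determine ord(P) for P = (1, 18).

7

2P: tangent at (1, 18): λ = (3·1² + 13)/(2·18) ≡ 16/13. 13⁻¹ ≡ 16 (mod 23), so λ ≡ 16·16 ≡ 3.
  x = λ² - 1 - 1 = 9 - 2 ≡ 7; y = λ·(1 - 7) - 18 ≡ 10. → (7, 10)
3P: (7, 10) + (1, 18). λ = (18 - 10)/(1 - 7) ≡ 8/17 mod 23. 17⁻¹ ≡ 19 (mod 23), so λ ≡ 14.
  x = λ² - 7 - 1 = 196 - 8 ≡ 4; y = λ·(7 - 4) - 10 ≡ 9. → (4, 9)
4P: (4, 9) + (1, 18). λ = (18 - 9)/(1 - 4) ≡ 9/20 mod 23. 20⁻¹ ≡ 15 (mod 23) since 20·15 = 300 ≡ 1, so λ ≡ 20.
  x = λ² - 4 - 1 = 400 - 5 ≡ 4; y = λ·(4 - 4) - 9 ≡ 14. → (4, 14)
5P: (4, 14) + (1, 18). λ = (18 - 14)/(1 - 4) ≡ 4/20 mod 23. 20⁻¹ ≡ 15 (mod 23) since 20·15 = 300 ≡ 1, so λ ≡ 14.
  x = λ² - 4 - 1 = 196 - 5 ≡ 7; y = λ·(4 - 7) - 14 ≡ 13. → (7, 13)
6P: (7, 13) + (1, 18). λ = (18 - 13)/(1 - 7) ≡ 5/17 mod 23. 17⁻¹ ≡ 19 (mod 23), so λ ≡ 3.
  x = λ² - 7 - 1 = 9 - 8 ≡ 1; y = λ·(7 - 1) - 13 ≡ 5. → (1, 5)
7P: (1, 5) + (1, 18): same x and y₁ ≡ -y₂, so the sum is ∞.
7P = ∞, so the order is 7.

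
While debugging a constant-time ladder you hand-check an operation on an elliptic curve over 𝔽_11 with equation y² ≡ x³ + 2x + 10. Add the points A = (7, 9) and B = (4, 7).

(9, 8)

(7, 9) + (4, 7). λ = (7 - 9)/(4 - 7) ≡ 9/8 mod 11. 8⁻¹ ≡ 7 (mod 11) since 8·7 = 56 ≡ 1, so λ ≡ 8.
  x = λ² - 7 - 4 = 64 - 11 ≡ 9; y = λ·(7 - 9) - 9 ≡ 8. → (9, 8)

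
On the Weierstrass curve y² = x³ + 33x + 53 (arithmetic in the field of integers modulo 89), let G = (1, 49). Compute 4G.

Repeated addition: build up to 4G.
2G: tangent at (1, 49): λ = (3·1² + 33)/(2·49) ≡ 36/9. 9⁻¹ ≡ 10 (mod 89), so λ ≡ 36·10 ≡ 4.
  x = λ² - 1 - 1 = 16 - 2 ≡ 14; y = λ·(1 - 14) - 49 ≡ 77. → (14, 77)
3G: (14, 77) + (1, 49). λ = (49 - 77)/(1 - 14) ≡ 61/76 mod 89. 76⁻¹ ≡ 41 (mod 89), so λ ≡ 9.
  x = λ² - 14 - 1 = 81 - 15 ≡ 66; y = λ·(14 - 66) - 77 ≡ 78. → (66, 78)
4G: (66, 78) + (1, 49). λ = (49 - 78)/(1 - 66) ≡ 60/24 mod 89. 24⁻¹ ≡ 26 (mod 89) since 24·26 = 624 ≡ 1, so λ ≡ 47.
  x = λ² - 66 - 1 = 2209 - 67 ≡ 6; y = λ·(66 - 6) - 78 ≡ 72. → (6, 72)

(6, 72)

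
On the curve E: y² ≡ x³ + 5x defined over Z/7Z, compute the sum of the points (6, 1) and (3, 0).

(6, 1) + (3, 0). λ = (0 - 1)/(3 - 6) ≡ 6/4 mod 7. 4⁻¹ ≡ 2 (mod 7), so λ ≡ 5.
  x = λ² - 6 - 3 = 25 - 9 ≡ 2; y = λ·(6 - 2) - 1 ≡ 5. → (2, 5)

(2, 5)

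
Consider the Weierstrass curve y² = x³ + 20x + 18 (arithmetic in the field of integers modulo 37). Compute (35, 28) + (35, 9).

The two points share x = 35 and their y-coordinates satisfy 28 + 9 ≡ 0 (mod 37), so they are inverses. Their sum is O.

O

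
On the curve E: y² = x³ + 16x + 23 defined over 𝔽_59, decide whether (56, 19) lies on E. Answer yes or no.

y² = 19² ≡ 7; x³ + 16x + 23 = 176535 ≡ 7 (mod 59). 7 = 7.

yes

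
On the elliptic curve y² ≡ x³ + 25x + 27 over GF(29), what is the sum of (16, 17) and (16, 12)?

The two points share x = 16 and their y-coordinates satisfy 17 + 12 ≡ 0 (mod 29), so they are inverses. Their sum is O.

O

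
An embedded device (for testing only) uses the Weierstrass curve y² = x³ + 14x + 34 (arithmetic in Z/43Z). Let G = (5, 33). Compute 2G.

(37, 32)

tangent at (5, 33): λ = (3·5² + 14)/(2·33) ≡ 3/23. 23⁻¹ ≡ 15 (mod 43), so λ ≡ 3·15 ≡ 2.
  x = λ² - 5 - 5 = 4 - 10 ≡ 37; y = λ·(5 - 37) - 33 ≡ 32. → (37, 32)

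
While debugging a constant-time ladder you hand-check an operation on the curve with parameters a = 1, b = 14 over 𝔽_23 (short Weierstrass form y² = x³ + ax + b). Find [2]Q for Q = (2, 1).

tangent at (2, 1): λ = (3·2² + 1)/(2·1) ≡ 13/2. 2⁻¹ ≡ 12 (mod 23) since 2·12 = 24 ≡ 1, so λ ≡ 13·12 ≡ 18.
  x = λ² - 2 - 2 = 324 - 4 ≡ 21; y = λ·(2 - 21) - 1 ≡ 2. → (21, 2)

(21, 2)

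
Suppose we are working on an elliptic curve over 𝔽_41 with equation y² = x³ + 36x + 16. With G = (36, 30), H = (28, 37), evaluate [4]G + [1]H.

First 4G:
Double-and-add on 4 = (100)₂. Start with G = (36, 30) for the leading 1-bit.
double: tangent at (36, 30): λ = (3·36² + 36)/(2·30) ≡ 29/19. 19⁻¹ ≡ 13 (mod 41) since 19·13 = 247 ≡ 1, so λ ≡ 29·13 ≡ 8.
  x = λ² - 36 - 36 = 64 - 72 ≡ 33; y = λ·(36 - 33) - 30 ≡ 35. → (33, 35)
double: tangent at (33, 35): λ = (3·33² + 36)/(2·35) ≡ 23/29. 29⁻¹ ≡ 17 (mod 41), so λ ≡ 23·17 ≡ 22.
  x = λ² - 33 - 33 = 484 - 66 ≡ 8; y = λ·(33 - 8) - 35 ≡ 23. → (8, 23)
4G = (8, 23).
Finally 4G + H:
(8, 23) + (28, 37). λ = (37 - 23)/(28 - 8) ≡ 14/20 mod 41. 20⁻¹ ≡ 39 (mod 41) since 20·39 = 780 ≡ 1, so λ ≡ 13.
  x = λ² - 8 - 28 = 169 - 36 ≡ 10; y = λ·(8 - 10) - 23 ≡ 33. → (10, 33)

(10, 33)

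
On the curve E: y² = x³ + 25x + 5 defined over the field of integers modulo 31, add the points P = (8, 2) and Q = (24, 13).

(8, 2) + (24, 13). λ = (13 - 2)/(24 - 8) ≡ 11/16 mod 31. 16⁻¹ ≡ 2 (mod 31) since 16·2 = 32 ≡ 1, so λ ≡ 22.
  x = λ² - 8 - 24 = 484 - 32 ≡ 18; y = λ·(8 - 18) - 2 ≡ 26. → (18, 26)

(18, 26)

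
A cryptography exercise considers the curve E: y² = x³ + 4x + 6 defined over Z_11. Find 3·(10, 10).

Write Q = (10, 10).
Repeated addition: build up to 3Q.
2Q: tangent at (10, 10): λ = (3·10² + 4)/(2·10) ≡ 7/9. 9⁻¹ ≡ 5 (mod 11), so λ ≡ 7·5 ≡ 2.
  x = λ² - 10 - 10 = 4 - 20 ≡ 6; y = λ·(10 - 6) - 10 ≡ 9. → (6, 9)
3Q: (6, 9) + (10, 10). λ = (10 - 9)/(10 - 6) ≡ 1/4 mod 11. 4⁻¹ ≡ 3 (mod 11) since 4·3 = 12 ≡ 1, so λ ≡ 3.
  x = λ² - 6 - 10 = 9 - 16 ≡ 4; y = λ·(6 - 4) - 9 ≡ 8. → (4, 8)

(4, 8)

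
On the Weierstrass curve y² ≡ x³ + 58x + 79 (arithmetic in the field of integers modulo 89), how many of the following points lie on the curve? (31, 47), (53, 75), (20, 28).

3

(31, 47): 47² ≡ 73, rhs ≡ 73 → on.
(53, 75): 75² ≡ 18, rhs ≡ 18 → on.
(20, 28): 28² ≡ 72, rhs ≡ 72 → on.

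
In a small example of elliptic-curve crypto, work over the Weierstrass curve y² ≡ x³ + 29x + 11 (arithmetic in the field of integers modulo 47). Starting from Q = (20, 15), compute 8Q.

(16, 24)

Double-and-add on 8 = (1000)₂. Start with Q = (20, 15) for the leading 1-bit.
double: tangent at (20, 15): λ = (3·20² + 29)/(2·15) ≡ 7/30. 30⁻¹ ≡ 11 (mod 47), so λ ≡ 7·11 ≡ 30.
  x = λ² - 20 - 20 = 900 - 40 ≡ 14; y = λ·(20 - 14) - 15 ≡ 24. → (14, 24)
double: tangent at (14, 24): λ = (3·14² + 29)/(2·24) ≡ 6/1. 1⁻¹ ≡ 1 (mod 47), so λ ≡ 6·1 ≡ 6.
  x = λ² - 14 - 14 = 36 - 28 ≡ 8; y = λ·(14 - 8) - 24 ≡ 12. → (8, 12)
double: tangent at (8, 12): λ = (3·8² + 29)/(2·12) ≡ 33/24. 24⁻¹ ≡ 2 (mod 47), so λ ≡ 33·2 ≡ 19.
  x = λ² - 8 - 8 = 361 - 16 ≡ 16; y = λ·(8 - 16) - 12 ≡ 24. → (16, 24)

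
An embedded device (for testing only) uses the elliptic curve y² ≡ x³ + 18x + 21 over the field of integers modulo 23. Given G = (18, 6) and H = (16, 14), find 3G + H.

First 3G:
Repeated addition: build up to 3G.
2G: tangent at (18, 6): λ = (3·18² + 18)/(2·6) ≡ 1/12. 12⁻¹ ≡ 2 (mod 23), so λ ≡ 1·2 ≡ 2.
  x = λ² - 18 - 18 = 4 - 36 ≡ 14; y = λ·(18 - 14) - 6 ≡ 2. → (14, 2)
3G: (14, 2) + (18, 6). λ = (6 - 2)/(18 - 14) ≡ 4/4 mod 23. 4⁻¹ ≡ 6 (mod 23) since 4·6 = 24 ≡ 1, so λ ≡ 1.
  x = λ² - 14 - 18 = 1 - 32 ≡ 15; y = λ·(14 - 15) - 2 ≡ 20. → (15, 20)
3G = (15, 20).
Finally 3G + H:
(15, 20) + (16, 14). λ = (14 - 20)/(16 - 15) ≡ 17/1 mod 23. 1⁻¹ ≡ 1 (mod 23), so λ ≡ 17.
  x = λ² - 15 - 16 = 289 - 31 ≡ 5; y = λ·(15 - 5) - 20 ≡ 12. → (5, 12)

(5, 12)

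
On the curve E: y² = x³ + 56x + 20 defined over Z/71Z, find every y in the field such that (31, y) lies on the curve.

x³ + 56x + 20 = 31547 ≡ 23 (mod 71).
23 is a non-residue mod 71; no y exists.

none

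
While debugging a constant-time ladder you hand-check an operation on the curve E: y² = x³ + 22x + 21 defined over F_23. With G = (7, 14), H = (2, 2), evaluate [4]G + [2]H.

O

First 4G:
Double-and-add on 4 = (100)₂. Start with G = (7, 14) for the leading 1-bit.
double: tangent at (7, 14): λ = (3·7² + 22)/(2·14) ≡ 8/5. 5⁻¹ ≡ 14 (mod 23), so λ ≡ 8·14 ≡ 20.
  x = λ² - 7 - 7 = 400 - 14 ≡ 18; y = λ·(7 - 18) - 14 ≡ 19. → (18, 19)
double: tangent at (18, 19): λ = (3·18² + 22)/(2·19) ≡ 5/15. 15⁻¹ ≡ 20 (mod 23), so λ ≡ 5·20 ≡ 8.
  x = λ² - 18 - 18 = 64 - 36 ≡ 5; y = λ·(18 - 5) - 19 ≡ 16. → (5, 16)
4G = (5, 16).
Next 2H:
Repeated addition: build up to 2H.
2H: tangent at (2, 2): λ = (3·2² + 22)/(2·2) ≡ 11/4. 4⁻¹ ≡ 6 (mod 23) since 4·6 = 24 ≡ 1, so λ ≡ 11·6 ≡ 20.
  x = λ² - 2 - 2 = 400 - 4 ≡ 5; y = λ·(2 - 5) - 2 ≡ 7. → (5, 7)
2H = (5, 7).
Finally 4G + 2H:
(5, 16) + (5, 7): same x and y₁ ≡ -y₂, so the sum is 𝒪.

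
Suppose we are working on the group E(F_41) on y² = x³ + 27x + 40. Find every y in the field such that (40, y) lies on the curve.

none

x³ + 27x + 40 = 65120 ≡ 12 (mod 41).
12 is a non-residue mod 41; no y exists.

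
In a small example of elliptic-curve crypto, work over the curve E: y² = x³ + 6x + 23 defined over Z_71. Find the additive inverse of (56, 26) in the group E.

(56, 45)

-(56, 26) = (56, -26 mod 71) = (56, 45).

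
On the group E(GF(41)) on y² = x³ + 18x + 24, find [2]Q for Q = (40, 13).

(22, 11)

tangent at (40, 13): λ = (3·40² + 18)/(2·13) ≡ 21/26. 26⁻¹ ≡ 30 (mod 41), so λ ≡ 21·30 ≡ 15.
  x = λ² - 40 - 40 = 225 - 80 ≡ 22; y = λ·(40 - 22) - 13 ≡ 11. → (22, 11)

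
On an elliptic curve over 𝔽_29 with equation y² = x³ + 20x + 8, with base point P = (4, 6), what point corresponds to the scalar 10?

Repeated addition: build up to 10P.
2P: tangent at (4, 6): λ = (3·4² + 20)/(2·6) ≡ 10/12. 12⁻¹ ≡ 17 (mod 29), so λ ≡ 10·17 ≡ 25.
  x = λ² - 4 - 4 = 625 - 8 ≡ 8; y = λ·(4 - 8) - 6 ≡ 10. → (8, 10)
3P: (8, 10) + (4, 6). λ = (6 - 10)/(4 - 8) ≡ 25/25 mod 29. 25⁻¹ ≡ 7 (mod 29), so λ ≡ 1.
  x = λ² - 8 - 4 = 1 - 12 ≡ 18; y = λ·(8 - 18) - 10 ≡ 9. → (18, 9)
4P: (18, 9) + (4, 6). λ = (6 - 9)/(4 - 18) ≡ 26/15 mod 29. 15⁻¹ ≡ 2 (mod 29) since 15·2 = 30 ≡ 1, so λ ≡ 23.
  x = λ² - 18 - 4 = 529 - 22 ≡ 14; y = λ·(18 - 14) - 9 ≡ 25. → (14, 25)
5P: (14, 25) + (4, 6). λ = (6 - 25)/(4 - 14) ≡ 10/19 mod 29. 19⁻¹ ≡ 26 (mod 29), so λ ≡ 28.
  x = λ² - 14 - 4 = 784 - 18 ≡ 12; y = λ·(14 - 12) - 25 ≡ 2. → (12, 2)
6P: (12, 2) + (4, 6). λ = (6 - 2)/(4 - 12) ≡ 4/21 mod 29. 21⁻¹ ≡ 18 (mod 29), so λ ≡ 14.
  x = λ² - 12 - 4 = 196 - 16 ≡ 6; y = λ·(12 - 6) - 2 ≡ 24. → (6, 24)
7P: (6, 24) + (4, 6). λ = (6 - 24)/(4 - 6) ≡ 11/27 mod 29. 27⁻¹ ≡ 14 (mod 29), so λ ≡ 9.
  x = λ² - 6 - 4 = 81 - 10 ≡ 13; y = λ·(6 - 13) - 24 ≡ 0. → (13, 0)
8P: (13, 0) + (4, 6). λ = (6 - 0)/(4 - 13) ≡ 6/20 mod 29. 20⁻¹ ≡ 16 (mod 29), so λ ≡ 9.
  x = λ² - 13 - 4 = 81 - 17 ≡ 6; y = λ·(13 - 6) - 0 ≡ 5. → (6, 5)
9P: (6, 5) + (4, 6). λ = (6 - 5)/(4 - 6) ≡ 1/27 mod 29. 27⁻¹ ≡ 14 (mod 29), so λ ≡ 14.
  x = λ² - 6 - 4 = 196 - 10 ≡ 12; y = λ·(6 - 12) - 5 ≡ 27. → (12, 27)
10P: (12, 27) + (4, 6). λ = (6 - 27)/(4 - 12) ≡ 8/21 mod 29. 21⁻¹ ≡ 18 (mod 29) since 21·18 = 378 ≡ 1, so λ ≡ 28.
  x = λ² - 12 - 4 = 784 - 16 ≡ 14; y = λ·(12 - 14) - 27 ≡ 4. → (14, 4)

(14, 4)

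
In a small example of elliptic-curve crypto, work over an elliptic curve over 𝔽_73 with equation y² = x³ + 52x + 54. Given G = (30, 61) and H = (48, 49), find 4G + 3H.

(6, 61)

First 4G:
Repeated addition: build up to 4G.
2G: tangent at (30, 61): λ = (3·30² + 52)/(2·61) ≡ 51/49. 49⁻¹ ≡ 3 (mod 73) since 49·3 = 147 ≡ 1, so λ ≡ 51·3 ≡ 7.
  x = λ² - 30 - 30 = 49 - 60 ≡ 62; y = λ·(30 - 62) - 61 ≡ 7. → (62, 7)
3G: (62, 7) + (30, 61). λ = (61 - 7)/(30 - 62) ≡ 54/41 mod 73. 41⁻¹ ≡ 57 (mod 73), so λ ≡ 12.
  x = λ² - 62 - 30 = 144 - 92 ≡ 52; y = λ·(62 - 52) - 7 ≡ 40. → (52, 40)
4G: (52, 40) + (30, 61). λ = (61 - 40)/(30 - 52) ≡ 21/51 mod 73. 51⁻¹ ≡ 63 (mod 73) since 51·63 = 3213 ≡ 1, so λ ≡ 9.
  x = λ² - 52 - 30 = 81 - 82 ≡ 72; y = λ·(52 - 72) - 40 ≡ 72. → (72, 72)
4G = (72, 72).
Next 3H:
Repeated addition: build up to 3H.
2H: tangent at (48, 49): λ = (3·48² + 52)/(2·49) ≡ 29/25. 25⁻¹ ≡ 38 (mod 73), so λ ≡ 29·38 ≡ 7.
  x = λ² - 48 - 48 = 49 - 96 ≡ 26; y = λ·(48 - 26) - 49 ≡ 32. → (26, 32)
3H: (26, 32) + (48, 49). λ = (49 - 32)/(48 - 26) ≡ 17/22 mod 73. 22⁻¹ ≡ 10 (mod 73) since 22·10 = 220 ≡ 1, so λ ≡ 24.
  x = λ² - 26 - 48 = 576 - 74 ≡ 64; y = λ·(26 - 64) - 32 ≡ 5. → (64, 5)
3H = (64, 5).
Finally 4G + 3H:
(72, 72) + (64, 5). λ = (5 - 72)/(64 - 72) ≡ 6/65 mod 73. 65⁻¹ ≡ 9 (mod 73) since 65·9 = 585 ≡ 1, so λ ≡ 54.
  x = λ² - 72 - 64 = 2916 - 136 ≡ 6; y = λ·(72 - 6) - 72 ≡ 61. → (6, 61)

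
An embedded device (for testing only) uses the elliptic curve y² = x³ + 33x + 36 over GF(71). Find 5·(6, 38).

Write G = (6, 38).
Double-and-add on 5 = (101)₂. Start with G = (6, 38) for the leading 1-bit.
double: tangent at (6, 38): λ = (3·6² + 33)/(2·38) ≡ 70/5. 5⁻¹ ≡ 57 (mod 71) since 5·57 = 285 ≡ 1, so λ ≡ 70·57 ≡ 14.
  x = λ² - 6 - 6 = 196 - 12 ≡ 42; y = λ·(6 - 42) - 38 ≡ 26. → (42, 26)
double: tangent at (42, 26): λ = (3·42² + 33)/(2·26) ≡ 0/52. 52⁻¹ ≡ 56 (mod 71) since 52·56 = 2912 ≡ 1, so λ ≡ 0·56 ≡ 0.
  x = λ² - 42 - 42 = 0 - 84 ≡ 58; y = λ·(42 - 58) - 26 ≡ 45. → (58, 45)
add G: (58, 45) + (6, 38). λ = (38 - 45)/(6 - 58) ≡ 64/19 mod 71. 19⁻¹ ≡ 15 (mod 71) since 19·15 = 285 ≡ 1, so λ ≡ 37.
  x = λ² - 58 - 6 = 1369 - 64 ≡ 27; y = λ·(58 - 27) - 45 ≡ 37. → (27, 37)

(27, 37)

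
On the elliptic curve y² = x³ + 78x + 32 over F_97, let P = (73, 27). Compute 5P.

(27, 44)

Double-and-add on 5 = (101)₂. Start with P = (73, 27) for the leading 1-bit.
double: tangent at (73, 27): λ = (3·73² + 78)/(2·27) ≡ 60/54. 54⁻¹ ≡ 9 (mod 97) since 54·9 = 486 ≡ 1, so λ ≡ 60·9 ≡ 55.
  x = λ² - 73 - 73 = 3025 - 146 ≡ 66; y = λ·(73 - 66) - 27 ≡ 67. → (66, 67)
double: tangent at (66, 67): λ = (3·66² + 78)/(2·67) ≡ 51/37. 37⁻¹ ≡ 21 (mod 97), so λ ≡ 51·21 ≡ 4.
  x = λ² - 66 - 66 = 16 - 132 ≡ 78; y = λ·(66 - 78) - 67 ≡ 79. → (78, 79)
add P: (78, 79) + (73, 27). λ = (27 - 79)/(73 - 78) ≡ 45/92 mod 97. 92⁻¹ ≡ 58 (mod 97) since 92·58 = 5336 ≡ 1, so λ ≡ 88.
  x = λ² - 78 - 73 = 7744 - 151 ≡ 27; y = λ·(78 - 27) - 79 ≡ 44. → (27, 44)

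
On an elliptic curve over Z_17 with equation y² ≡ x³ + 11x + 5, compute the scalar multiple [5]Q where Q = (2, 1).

Repeated addition: build up to 5Q.
2Q: tangent at (2, 1): λ = (3·2² + 11)/(2·1) ≡ 6/2. 2⁻¹ ≡ 9 (mod 17), so λ ≡ 6·9 ≡ 3.
  x = λ² - 2 - 2 = 9 - 4 ≡ 5; y = λ·(2 - 5) - 1 ≡ 7. → (5, 7)
3Q: (5, 7) + (2, 1). λ = (1 - 7)/(2 - 5) ≡ 11/14 mod 17. 14⁻¹ ≡ 11 (mod 17), so λ ≡ 2.
  x = λ² - 5 - 2 = 4 - 7 ≡ 14; y = λ·(5 - 14) - 7 ≡ 9. → (14, 9)
4Q: (14, 9) + (2, 1). λ = (1 - 9)/(2 - 14) ≡ 9/5 mod 17. 5⁻¹ ≡ 7 (mod 17), so λ ≡ 12.
  x = λ² - 14 - 2 = 144 - 16 ≡ 9; y = λ·(14 - 9) - 9 ≡ 0. → (9, 0)
5Q: (9, 0) + (2, 1). λ = (1 - 0)/(2 - 9) ≡ 1/10 mod 17. 10⁻¹ ≡ 12 (mod 17), so λ ≡ 12.
  x = λ² - 9 - 2 = 144 - 11 ≡ 14; y = λ·(9 - 14) - 0 ≡ 8. → (14, 8)

(14, 8)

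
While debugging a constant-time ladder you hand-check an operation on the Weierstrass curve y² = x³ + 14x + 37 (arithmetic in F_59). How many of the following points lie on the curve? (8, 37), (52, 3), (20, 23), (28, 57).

(8, 37): 37² ≡ 12, rhs ≡ 12 → on.
(52, 3): 3² ≡ 9, rhs ≡ 9 → on.
(20, 23): 23² ≡ 57, rhs ≡ 57 → on.
(28, 57): 57² ≡ 4, rhs ≡ 20 → off.

3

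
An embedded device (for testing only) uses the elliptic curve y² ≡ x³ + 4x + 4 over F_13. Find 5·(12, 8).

Write Q = (12, 8).
Repeated addition: build up to 5Q.
2Q: tangent at (12, 8): λ = (3·12² + 4)/(2·8) ≡ 7/3. 3⁻¹ ≡ 9 (mod 13), so λ ≡ 7·9 ≡ 11.
  x = λ² - 12 - 12 = 121 - 24 ≡ 6; y = λ·(12 - 6) - 8 ≡ 6. → (6, 6)
3Q: (6, 6) + (12, 8). λ = (8 - 6)/(12 - 6) ≡ 2/6 mod 13. 6⁻¹ ≡ 11 (mod 13) since 6·11 = 66 ≡ 1, so λ ≡ 9.
  x = λ² - 6 - 12 = 81 - 18 ≡ 11; y = λ·(6 - 11) - 6 ≡ 1. → (11, 1)
4Q: (11, 1) + (12, 8). λ = (8 - 1)/(12 - 11) ≡ 7/1 mod 13. 1⁻¹ ≡ 1 (mod 13), so λ ≡ 7.
  x = λ² - 11 - 12 = 49 - 23 ≡ 0; y = λ·(11 - 0) - 1 ≡ 11. → (0, 11)
5Q: (0, 11) + (12, 8). λ = (8 - 11)/(12 - 0) ≡ 10/12 mod 13. 12⁻¹ ≡ 12 (mod 13) since 12·12 = 144 ≡ 1, so λ ≡ 3.
  x = λ² - 0 - 12 = 9 - 12 ≡ 10; y = λ·(0 - 10) - 11 ≡ 11. → (10, 11)

(10, 11)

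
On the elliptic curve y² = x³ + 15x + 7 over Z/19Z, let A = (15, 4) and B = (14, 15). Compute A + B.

(15, 4) + (14, 15). λ = (15 - 4)/(14 - 15) ≡ 11/18 mod 19. 18⁻¹ ≡ 18 (mod 19) since 18·18 = 324 ≡ 1, so λ ≡ 8.
  x = λ² - 15 - 14 = 64 - 29 ≡ 16; y = λ·(15 - 16) - 4 ≡ 7. → (16, 7)

(16, 7)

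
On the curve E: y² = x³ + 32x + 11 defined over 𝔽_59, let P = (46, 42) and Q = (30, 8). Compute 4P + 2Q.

(42, 10)

First 4P:
Repeated addition: build up to 4P.
2P: tangent at (46, 42): λ = (3·46² + 32)/(2·42) ≡ 8/25. 25⁻¹ ≡ 26 (mod 59) since 25·26 = 650 ≡ 1, so λ ≡ 8·26 ≡ 31.
  x = λ² - 46 - 46 = 961 - 92 ≡ 43; y = λ·(46 - 43) - 42 ≡ 51. → (43, 51)
3P: (43, 51) + (46, 42). λ = (42 - 51)/(46 - 43) ≡ 50/3 mod 59. 3⁻¹ ≡ 20 (mod 59) since 3·20 = 60 ≡ 1, so λ ≡ 56.
  x = λ² - 43 - 46 = 3136 - 89 ≡ 38; y = λ·(43 - 38) - 51 ≡ 52. → (38, 52)
4P: (38, 52) + (46, 42). λ = (42 - 52)/(46 - 38) ≡ 49/8 mod 59. 8⁻¹ ≡ 37 (mod 59) since 8·37 = 296 ≡ 1, so λ ≡ 43.
  x = λ² - 38 - 46 = 1849 - 84 ≡ 54; y = λ·(38 - 54) - 52 ≡ 27. → (54, 27)
4P = (54, 27).
Next 2Q:
Repeated addition: build up to 2Q.
2Q: tangent at (30, 8): λ = (3·30² + 32)/(2·8) ≡ 18/16. 16⁻¹ ≡ 48 (mod 59), so λ ≡ 18·48 ≡ 38.
  x = λ² - 30 - 30 = 1444 - 60 ≡ 27; y = λ·(30 - 27) - 8 ≡ 47. → (27, 47)
2Q = (27, 47).
Finally 4P + 2Q:
(54, 27) + (27, 47). λ = (47 - 27)/(27 - 54) ≡ 20/32 mod 59. 32⁻¹ ≡ 24 (mod 59) since 32·24 = 768 ≡ 1, so λ ≡ 8.
  x = λ² - 54 - 27 = 64 - 81 ≡ 42; y = λ·(54 - 42) - 27 ≡ 10. → (42, 10)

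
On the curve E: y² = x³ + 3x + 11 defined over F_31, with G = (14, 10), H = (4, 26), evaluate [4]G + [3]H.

(10, 7)

First 4G:
Repeated addition: build up to 4G.
2G: tangent at (14, 10): λ = (3·14² + 3)/(2·10) ≡ 2/20. 20⁻¹ ≡ 14 (mod 31), so λ ≡ 2·14 ≡ 28.
  x = λ² - 14 - 14 = 784 - 28 ≡ 12; y = λ·(14 - 12) - 10 ≡ 15. → (12, 15)
3G: (12, 15) + (14, 10). λ = (10 - 15)/(14 - 12) ≡ 26/2 mod 31. 2⁻¹ ≡ 16 (mod 31) since 2·16 = 32 ≡ 1, so λ ≡ 13.
  x = λ² - 12 - 14 = 169 - 26 ≡ 19; y = λ·(12 - 19) - 15 ≡ 18. → (19, 18)
4G: (19, 18) + (14, 10). λ = (10 - 18)/(14 - 19) ≡ 23/26 mod 31. 26⁻¹ ≡ 6 (mod 31), so λ ≡ 14.
  x = λ² - 19 - 14 = 196 - 33 ≡ 8; y = λ·(19 - 8) - 18 ≡ 12. → (8, 12)
4G = (8, 12).
Next 3H:
Repeated addition: build up to 3H.
2H: tangent at (4, 26): λ = (3·4² + 3)/(2·26) ≡ 20/21. 21⁻¹ ≡ 3 (mod 31), so λ ≡ 20·3 ≡ 29.
  x = λ² - 4 - 4 = 841 - 8 ≡ 27; y = λ·(4 - 27) - 26 ≡ 20. → (27, 20)
3H: (27, 20) + (4, 26). λ = (26 - 20)/(4 - 27) ≡ 6/8 mod 31. 8⁻¹ ≡ 4 (mod 31), so λ ≡ 24.
  x = λ² - 27 - 4 = 576 - 31 ≡ 18; y = λ·(27 - 18) - 20 ≡ 10. → (18, 10)
3H = (18, 10).
Finally 4G + 3H:
(8, 12) + (18, 10). λ = (10 - 12)/(18 - 8) ≡ 29/10 mod 31. 10⁻¹ ≡ 28 (mod 31) since 10·28 = 280 ≡ 1, so λ ≡ 6.
  x = λ² - 8 - 18 = 36 - 26 ≡ 10; y = λ·(8 - 10) - 12 ≡ 7. → (10, 7)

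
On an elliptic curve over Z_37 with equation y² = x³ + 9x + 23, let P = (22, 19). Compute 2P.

(21, 36)

tangent at (22, 19): λ = (3·22² + 9)/(2·19) ≡ 18/1. 1⁻¹ ≡ 1 (mod 37), so λ ≡ 18·1 ≡ 18.
  x = λ² - 22 - 22 = 324 - 44 ≡ 21; y = λ·(22 - 21) - 19 ≡ 36. → (21, 36)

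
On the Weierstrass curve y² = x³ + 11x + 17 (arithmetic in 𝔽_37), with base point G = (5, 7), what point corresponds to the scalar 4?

Repeated addition: build up to 4G.
2G: tangent at (5, 7): λ = (3·5² + 11)/(2·7) ≡ 12/14. 14⁻¹ ≡ 8 (mod 37), so λ ≡ 12·8 ≡ 22.
  x = λ² - 5 - 5 = 484 - 10 ≡ 30; y = λ·(5 - 30) - 7 ≡ 35. → (30, 35)
3G: (30, 35) + (5, 7). λ = (7 - 35)/(5 - 30) ≡ 9/12 mod 37. 12⁻¹ ≡ 34 (mod 37), so λ ≡ 10.
  x = λ² - 30 - 5 = 100 - 35 ≡ 28; y = λ·(30 - 28) - 35 ≡ 22. → (28, 22)
4G: (28, 22) + (5, 7). λ = (7 - 22)/(5 - 28) ≡ 22/14 mod 37. 14⁻¹ ≡ 8 (mod 37), so λ ≡ 28.
  x = λ² - 28 - 5 = 784 - 33 ≡ 11; y = λ·(28 - 11) - 22 ≡ 10. → (11, 10)

(11, 10)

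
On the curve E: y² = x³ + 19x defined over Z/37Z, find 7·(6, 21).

Write P = (6, 21).
Double-and-add on 7 = (111)₂. Start with P = (6, 21) for the leading 1-bit.
double: tangent at (6, 21): λ = (3·6² + 19)/(2·21) ≡ 16/5. 5⁻¹ ≡ 15 (mod 37) since 5·15 = 75 ≡ 1, so λ ≡ 16·15 ≡ 18.
  x = λ² - 6 - 6 = 324 - 12 ≡ 16; y = λ·(6 - 16) - 21 ≡ 21. → (16, 21)
add P: (16, 21) + (6, 21). λ = (21 - 21)/(6 - 16) ≡ 0/27 mod 37. 27⁻¹ ≡ 11 (mod 37), so λ ≡ 0.
  x = λ² - 16 - 6 = 0 - 22 ≡ 15; y = λ·(16 - 15) - 21 ≡ 16. → (15, 16)
double: tangent at (15, 16): λ = (3·15² + 19)/(2·16) ≡ 28/32. 32⁻¹ ≡ 22 (mod 37) since 32·22 = 704 ≡ 1, so λ ≡ 28·22 ≡ 24.
  x = λ² - 15 - 15 = 576 - 30 ≡ 28; y = λ·(15 - 28) - 16 ≡ 5. → (28, 5)
add P: (28, 5) + (6, 21). λ = (21 - 5)/(6 - 28) ≡ 16/15 mod 37. 15⁻¹ ≡ 5 (mod 37), so λ ≡ 6.
  x = λ² - 28 - 6 = 36 - 34 ≡ 2; y = λ·(28 - 2) - 5 ≡ 3. → (2, 3)

(2, 3)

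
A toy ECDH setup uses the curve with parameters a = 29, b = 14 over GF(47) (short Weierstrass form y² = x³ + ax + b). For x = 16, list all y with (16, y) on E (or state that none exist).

x³ + 29x + 14 = 4574 ≡ 15 (mod 47).
15 is a non-residue mod 47; no y exists.

none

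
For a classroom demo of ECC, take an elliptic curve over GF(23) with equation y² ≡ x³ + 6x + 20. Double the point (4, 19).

(16, 16)

tangent at (4, 19): λ = (3·4² + 6)/(2·19) ≡ 8/15. 15⁻¹ ≡ 20 (mod 23), so λ ≡ 8·20 ≡ 22.
  x = λ² - 4 - 4 = 484 - 8 ≡ 16; y = λ·(4 - 16) - 19 ≡ 16. → (16, 16)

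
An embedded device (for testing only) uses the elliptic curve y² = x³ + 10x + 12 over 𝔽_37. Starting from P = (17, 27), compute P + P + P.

Repeated addition: build up to 3P.
2P: tangent at (17, 27): λ = (3·17² + 10)/(2·27) ≡ 26/17. 17⁻¹ ≡ 24 (mod 37), so λ ≡ 26·24 ≡ 32.
  x = λ² - 17 - 17 = 1024 - 34 ≡ 28; y = λ·(17 - 28) - 27 ≡ 28. → (28, 28)
3P: (28, 28) + (17, 27). λ = (27 - 28)/(17 - 28) ≡ 36/26 mod 37. 26⁻¹ ≡ 10 (mod 37), so λ ≡ 27.
  x = λ² - 28 - 17 = 729 - 45 ≡ 18; y = λ·(28 - 18) - 28 ≡ 20. → (18, 20)

(18, 20)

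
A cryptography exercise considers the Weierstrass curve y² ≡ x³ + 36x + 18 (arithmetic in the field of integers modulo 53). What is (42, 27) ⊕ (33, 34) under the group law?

(46, 35)

(42, 27) + (33, 34). λ = (34 - 27)/(33 - 42) ≡ 7/44 mod 53. 44⁻¹ ≡ 47 (mod 53), so λ ≡ 11.
  x = λ² - 42 - 33 = 121 - 75 ≡ 46; y = λ·(42 - 46) - 27 ≡ 35. → (46, 35)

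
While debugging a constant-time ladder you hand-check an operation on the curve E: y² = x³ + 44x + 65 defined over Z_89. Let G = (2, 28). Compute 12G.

Double-and-add on 12 = (1100)₂. Start with G = (2, 28) for the leading 1-bit.
double: tangent at (2, 28): λ = (3·2² + 44)/(2·28) ≡ 56/56. 56⁻¹ ≡ 62 (mod 89) since 56·62 = 3472 ≡ 1, so λ ≡ 56·62 ≡ 1.
  x = λ² - 2 - 2 = 1 - 4 ≡ 86; y = λ·(2 - 86) - 28 ≡ 66. → (86, 66)
add G: (86, 66) + (2, 28). λ = (28 - 66)/(2 - 86) ≡ 51/5 mod 89. 5⁻¹ ≡ 18 (mod 89) since 5·18 = 90 ≡ 1, so λ ≡ 28.
  x = λ² - 86 - 2 = 784 - 88 ≡ 73; y = λ·(86 - 73) - 66 ≡ 31. → (73, 31)
double: tangent at (73, 31): λ = (3·73² + 44)/(2·31) ≡ 11/62. 62⁻¹ ≡ 56 (mod 89) since 62·56 = 3472 ≡ 1, so λ ≡ 11·56 ≡ 82.
  x = λ² - 73 - 73 = 6724 - 146 ≡ 81; y = λ·(73 - 81) - 31 ≡ 25. → (81, 25)
double: tangent at (81, 25): λ = (3·81² + 44)/(2·25) ≡ 58/50. 50⁻¹ ≡ 73 (mod 89), so λ ≡ 58·73 ≡ 51.
  x = λ² - 81 - 81 = 2601 - 162 ≡ 36; y = λ·(81 - 36) - 25 ≡ 45. → (36, 45)

(36, 45)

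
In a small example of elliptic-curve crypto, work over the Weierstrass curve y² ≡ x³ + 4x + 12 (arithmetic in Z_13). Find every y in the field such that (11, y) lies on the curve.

3, 10

x³ + 4x + 12 = 1387 ≡ 9 (mod 13).
Square roots of 9 mod 13: 3 and 10 (since 3² = 9 ≡ 9).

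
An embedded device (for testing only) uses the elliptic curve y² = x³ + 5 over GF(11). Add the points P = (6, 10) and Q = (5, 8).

(6, 10) + (5, 8). λ = (8 - 10)/(5 - 6) ≡ 9/10 mod 11. 10⁻¹ ≡ 10 (mod 11), so λ ≡ 2.
  x = λ² - 6 - 5 = 4 - 11 ≡ 4; y = λ·(6 - 4) - 10 ≡ 5. → (4, 5)

(4, 5)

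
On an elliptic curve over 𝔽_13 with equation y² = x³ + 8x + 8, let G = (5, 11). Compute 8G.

(7, 2)

Repeated addition: build up to 8G.
2G: tangent at (5, 11): λ = (3·5² + 8)/(2·11) ≡ 5/9. 9⁻¹ ≡ 3 (mod 13), so λ ≡ 5·3 ≡ 2.
  x = λ² - 5 - 5 = 4 - 10 ≡ 7; y = λ·(5 - 7) - 11 ≡ 11. → (7, 11)
3G: (7, 11) + (5, 11). λ = (11 - 11)/(5 - 7) ≡ 0/11 mod 13. 11⁻¹ ≡ 6 (mod 13), so λ ≡ 0.
  x = λ² - 7 - 5 = 0 - 12 ≡ 1; y = λ·(7 - 1) - 11 ≡ 2. → (1, 2)
4G: (1, 2) + (5, 11). λ = (11 - 2)/(5 - 1) ≡ 9/4 mod 13. 4⁻¹ ≡ 10 (mod 13), so λ ≡ 12.
  x = λ² - 1 - 5 = 144 - 6 ≡ 8; y = λ·(1 - 8) - 2 ≡ 5. → (8, 5)
5G: (8, 5) + (5, 11). λ = (11 - 5)/(5 - 8) ≡ 6/10 mod 13. 10⁻¹ ≡ 4 (mod 13), so λ ≡ 11.
  x = λ² - 8 - 5 = 121 - 13 ≡ 4; y = λ·(8 - 4) - 5 ≡ 0. → (4, 0)
6G: (4, 0) + (5, 11). λ = (11 - 0)/(5 - 4) ≡ 11/1 mod 13. 1⁻¹ ≡ 1 (mod 13), so λ ≡ 11.
  x = λ² - 4 - 5 = 121 - 9 ≡ 8; y = λ·(4 - 8) - 0 ≡ 8. → (8, 8)
7G: (8, 8) + (5, 11). λ = (11 - 8)/(5 - 8) ≡ 3/10 mod 13. 10⁻¹ ≡ 4 (mod 13) since 10·4 = 40 ≡ 1, so λ ≡ 12.
  x = λ² - 8 - 5 = 144 - 13 ≡ 1; y = λ·(8 - 1) - 8 ≡ 11. → (1, 11)
8G: (1, 11) + (5, 11). λ = (11 - 11)/(5 - 1) ≡ 0/4 mod 13. 4⁻¹ ≡ 10 (mod 13) since 4·10 = 40 ≡ 1, so λ ≡ 0.
  x = λ² - 1 - 5 = 0 - 6 ≡ 7; y = λ·(1 - 7) - 11 ≡ 2. → (7, 2)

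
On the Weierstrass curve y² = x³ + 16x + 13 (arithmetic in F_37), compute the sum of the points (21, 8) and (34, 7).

(21, 8) + (34, 7). λ = (7 - 8)/(34 - 21) ≡ 36/13 mod 37. 13⁻¹ ≡ 20 (mod 37) since 13·20 = 260 ≡ 1, so λ ≡ 17.
  x = λ² - 21 - 34 = 289 - 55 ≡ 12; y = λ·(21 - 12) - 8 ≡ 34. → (12, 34)

(12, 34)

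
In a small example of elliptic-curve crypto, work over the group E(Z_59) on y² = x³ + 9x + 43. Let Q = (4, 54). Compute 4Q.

Double-and-add on 4 = (100)₂. Start with Q = (4, 54) for the leading 1-bit.
double: tangent at (4, 54): λ = (3·4² + 9)/(2·54) ≡ 57/49. 49⁻¹ ≡ 53 (mod 59) since 49·53 = 2597 ≡ 1, so λ ≡ 57·53 ≡ 12.
  x = λ² - 4 - 4 = 144 - 8 ≡ 18; y = λ·(4 - 18) - 54 ≡ 14. → (18, 14)
double: tangent at (18, 14): λ = (3·18² + 9)/(2·14) ≡ 37/28. 28⁻¹ ≡ 19 (mod 59), so λ ≡ 37·19 ≡ 54.
  x = λ² - 18 - 18 = 2916 - 36 ≡ 48; y = λ·(18 - 48) - 14 ≡ 18. → (48, 18)

(48, 18)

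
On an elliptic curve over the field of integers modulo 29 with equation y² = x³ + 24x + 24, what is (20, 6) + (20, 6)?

(11, 13)

tangent at (20, 6): λ = (3·20² + 24)/(2·6) ≡ 6/12. 12⁻¹ ≡ 17 (mod 29) since 12·17 = 204 ≡ 1, so λ ≡ 6·17 ≡ 15.
  x = λ² - 20 - 20 = 225 - 40 ≡ 11; y = λ·(20 - 11) - 6 ≡ 13. → (11, 13)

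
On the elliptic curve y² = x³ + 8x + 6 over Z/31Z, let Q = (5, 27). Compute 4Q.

(23, 22)

Repeated addition: build up to 4Q.
2Q: tangent at (5, 27): λ = (3·5² + 8)/(2·27) ≡ 21/23. 23⁻¹ ≡ 27 (mod 31), so λ ≡ 21·27 ≡ 9.
  x = λ² - 5 - 5 = 81 - 10 ≡ 9; y = λ·(5 - 9) - 27 ≡ 30. → (9, 30)
3Q: (9, 30) + (5, 27). λ = (27 - 30)/(5 - 9) ≡ 28/27 mod 31. 27⁻¹ ≡ 23 (mod 31), so λ ≡ 24.
  x = λ² - 9 - 5 = 576 - 14 ≡ 4; y = λ·(9 - 4) - 30 ≡ 28. → (4, 28)
4Q: (4, 28) + (5, 27). λ = (27 - 28)/(5 - 4) ≡ 30/1 mod 31. 1⁻¹ ≡ 1 (mod 31), so λ ≡ 30.
  x = λ² - 4 - 5 = 900 - 9 ≡ 23; y = λ·(4 - 23) - 28 ≡ 22. → (23, 22)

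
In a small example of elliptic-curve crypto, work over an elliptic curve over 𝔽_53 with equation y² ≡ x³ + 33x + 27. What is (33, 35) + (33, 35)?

tangent at (33, 35): λ = (3·33² + 33)/(2·35) ≡ 14/17. 17⁻¹ ≡ 25 (mod 53), so λ ≡ 14·25 ≡ 32.
  x = λ² - 33 - 33 = 1024 - 66 ≡ 4; y = λ·(33 - 4) - 35 ≡ 45. → (4, 45)

(4, 45)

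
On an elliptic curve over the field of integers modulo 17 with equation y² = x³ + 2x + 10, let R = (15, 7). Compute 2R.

(5, 3)

tangent at (15, 7): λ = (3·15² + 2)/(2·7) ≡ 14/14. 14⁻¹ ≡ 11 (mod 17), so λ ≡ 14·11 ≡ 1.
  x = λ² - 15 - 15 = 1 - 30 ≡ 5; y = λ·(15 - 5) - 7 ≡ 3. → (5, 3)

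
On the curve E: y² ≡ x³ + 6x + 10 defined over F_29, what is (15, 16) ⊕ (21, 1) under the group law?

(15, 16) + (21, 1). λ = (1 - 16)/(21 - 15) ≡ 14/6 mod 29. 6⁻¹ ≡ 5 (mod 29), so λ ≡ 12.
  x = λ² - 15 - 21 = 144 - 36 ≡ 21; y = λ·(15 - 21) - 16 ≡ 28. → (21, 28)

(21, 28)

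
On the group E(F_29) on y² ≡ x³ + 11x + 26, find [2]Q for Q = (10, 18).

(18, 16)

tangent at (10, 18): λ = (3·10² + 11)/(2·18) ≡ 21/7. 7⁻¹ ≡ 25 (mod 29), so λ ≡ 21·25 ≡ 3.
  x = λ² - 10 - 10 = 9 - 20 ≡ 18; y = λ·(10 - 18) - 18 ≡ 16. → (18, 16)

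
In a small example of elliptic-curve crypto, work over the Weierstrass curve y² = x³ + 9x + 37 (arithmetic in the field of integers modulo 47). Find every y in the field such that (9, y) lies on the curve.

1, 46

x³ + 9x + 37 = 847 ≡ 1 (mod 47).
Square roots of 1 mod 47: 1 and 46 (since 1² = 1 ≡ 1).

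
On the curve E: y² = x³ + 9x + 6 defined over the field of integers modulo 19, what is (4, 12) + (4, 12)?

(11, 7)

tangent at (4, 12): λ = (3·4² + 9)/(2·12) ≡ 0/5. 5⁻¹ ≡ 4 (mod 19), so λ ≡ 0·4 ≡ 0.
  x = λ² - 4 - 4 = 0 - 8 ≡ 11; y = λ·(4 - 11) - 12 ≡ 7. → (11, 7)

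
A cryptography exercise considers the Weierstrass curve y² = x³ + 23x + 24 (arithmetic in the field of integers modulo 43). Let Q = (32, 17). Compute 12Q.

(24, 9)

Repeated addition: build up to 12Q.
2Q: tangent at (32, 17): λ = (3·32² + 23)/(2·17) ≡ 42/34. 34⁻¹ ≡ 19 (mod 43), so λ ≡ 42·19 ≡ 24.
  x = λ² - 32 - 32 = 576 - 64 ≡ 39; y = λ·(32 - 39) - 17 ≡ 30. → (39, 30)
3Q: (39, 30) + (32, 17). λ = (17 - 30)/(32 - 39) ≡ 30/36 mod 43. 36⁻¹ ≡ 6 (mod 43) since 36·6 = 216 ≡ 1, so λ ≡ 8.
  x = λ² - 39 - 32 = 64 - 71 ≡ 36; y = λ·(39 - 36) - 30 ≡ 37. → (36, 37)
4Q: (36, 37) + (32, 17). λ = (17 - 37)/(32 - 36) ≡ 23/39 mod 43. 39⁻¹ ≡ 32 (mod 43), so λ ≡ 5.
  x = λ² - 36 - 32 = 25 - 68 ≡ 0; y = λ·(36 - 0) - 37 ≡ 14. → (0, 14)
5Q: (0, 14) + (32, 17). λ = (17 - 14)/(32 - 0) ≡ 3/32 mod 43. 32⁻¹ ≡ 39 (mod 43), so λ ≡ 31.
  x = λ² - 0 - 32 = 961 - 32 ≡ 26; y = λ·(0 - 26) - 14 ≡ 40. → (26, 40)
6Q: (26, 40) + (32, 17). λ = (17 - 40)/(32 - 26) ≡ 20/6 mod 43. 6⁻¹ ≡ 36 (mod 43), so λ ≡ 32.
  x = λ² - 26 - 32 = 1024 - 58 ≡ 20; y = λ·(26 - 20) - 40 ≡ 23. → (20, 23)
7Q: (20, 23) + (32, 17). λ = (17 - 23)/(32 - 20) ≡ 37/12 mod 43. 12⁻¹ ≡ 18 (mod 43), so λ ≡ 21.
  x = λ² - 20 - 32 = 441 - 52 ≡ 2; y = λ·(20 - 2) - 23 ≡ 11. → (2, 11)
8Q: (2, 11) + (32, 17). λ = (17 - 11)/(32 - 2) ≡ 6/30 mod 43. 30⁻¹ ≡ 33 (mod 43) since 30·33 = 990 ≡ 1, so λ ≡ 26.
  x = λ² - 2 - 32 = 676 - 34 ≡ 40; y = λ·(2 - 40) - 11 ≡ 33. → (40, 33)
9Q: (40, 33) + (32, 17). λ = (17 - 33)/(32 - 40) ≡ 27/35 mod 43. 35⁻¹ ≡ 16 (mod 43), so λ ≡ 2.
  x = λ² - 40 - 32 = 4 - 72 ≡ 18; y = λ·(40 - 18) - 33 ≡ 11. → (18, 11)
10Q: (18, 11) + (32, 17). λ = (17 - 11)/(32 - 18) ≡ 6/14 mod 43. 14⁻¹ ≡ 40 (mod 43), so λ ≡ 25.
  x = λ² - 18 - 32 = 625 - 50 ≡ 16; y = λ·(18 - 16) - 11 ≡ 39. → (16, 39)
11Q: (16, 39) + (32, 17). λ = (17 - 39)/(32 - 16) ≡ 21/16 mod 43. 16⁻¹ ≡ 35 (mod 43) since 16·35 = 560 ≡ 1, so λ ≡ 4.
  x = λ² - 16 - 32 = 16 - 48 ≡ 11; y = λ·(16 - 11) - 39 ≡ 24. → (11, 24)
12Q: (11, 24) + (32, 17). λ = (17 - 24)/(32 - 11) ≡ 36/21 mod 43. 21⁻¹ ≡ 41 (mod 43) since 21·41 = 861 ≡ 1, so λ ≡ 14.
  x = λ² - 11 - 32 = 196 - 43 ≡ 24; y = λ·(11 - 24) - 24 ≡ 9. → (24, 9)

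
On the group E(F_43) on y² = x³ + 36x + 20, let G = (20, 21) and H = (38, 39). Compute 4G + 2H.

First 4G:
Double-and-add on 4 = (100)₂. Start with G = (20, 21) for the leading 1-bit.
double: tangent at (20, 21): λ = (3·20² + 36)/(2·21) ≡ 32/42. 42⁻¹ ≡ 42 (mod 43) since 42·42 = 1764 ≡ 1, so λ ≡ 32·42 ≡ 11.
  x = λ² - 20 - 20 = 121 - 40 ≡ 38; y = λ·(20 - 38) - 21 ≡ 39. → (38, 39)
double: tangent at (38, 39): λ = (3·38² + 36)/(2·39) ≡ 25/35. 35⁻¹ ≡ 16 (mod 43), so λ ≡ 25·16 ≡ 13.
  x = λ² - 38 - 38 = 169 - 76 ≡ 7; y = λ·(38 - 7) - 39 ≡ 20. → (7, 20)
4G = (7, 20).
Next 2H:
Repeated addition: build up to 2H.
2H: tangent at (38, 39): λ = (3·38² + 36)/(2·39) ≡ 25/35. 35⁻¹ ≡ 16 (mod 43) since 35·16 = 560 ≡ 1, so λ ≡ 25·16 ≡ 13.
  x = λ² - 38 - 38 = 169 - 76 ≡ 7; y = λ·(38 - 7) - 39 ≡ 20. → (7, 20)
2H = (7, 20).
Finally 4G + 2H:
tangent at (7, 20): λ = (3·7² + 36)/(2·20) ≡ 11/40. 40⁻¹ ≡ 14 (mod 43), so λ ≡ 11·14 ≡ 25.
  x = λ² - 7 - 7 = 625 - 14 ≡ 9; y = λ·(7 - 9) - 20 ≡ 16. → (9, 16)

(9, 16)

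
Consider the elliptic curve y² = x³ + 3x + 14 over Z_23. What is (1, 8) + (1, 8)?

tangent at (1, 8): λ = (3·1² + 3)/(2·8) ≡ 6/16. 16⁻¹ ≡ 13 (mod 23) since 16·13 = 208 ≡ 1, so λ ≡ 6·13 ≡ 9.
  x = λ² - 1 - 1 = 81 - 2 ≡ 10; y = λ·(1 - 10) - 8 ≡ 3. → (10, 3)

(10, 3)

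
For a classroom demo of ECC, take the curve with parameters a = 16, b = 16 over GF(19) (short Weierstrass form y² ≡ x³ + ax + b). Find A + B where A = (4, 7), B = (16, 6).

(6, 9)

(4, 7) + (16, 6). λ = (6 - 7)/(16 - 4) ≡ 18/12 mod 19. 12⁻¹ ≡ 8 (mod 19), so λ ≡ 11.
  x = λ² - 4 - 16 = 121 - 20 ≡ 6; y = λ·(4 - 6) - 7 ≡ 9. → (6, 9)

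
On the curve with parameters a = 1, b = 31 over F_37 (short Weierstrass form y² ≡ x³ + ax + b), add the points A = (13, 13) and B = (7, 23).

(28, 12)

(13, 13) + (7, 23). λ = (23 - 13)/(7 - 13) ≡ 10/31 mod 37. 31⁻¹ ≡ 6 (mod 37), so λ ≡ 23.
  x = λ² - 13 - 7 = 529 - 20 ≡ 28; y = λ·(13 - 28) - 13 ≡ 12. → (28, 12)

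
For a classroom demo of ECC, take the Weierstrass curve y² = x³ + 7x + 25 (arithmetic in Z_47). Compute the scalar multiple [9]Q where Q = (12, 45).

Repeated addition: build up to 9Q.
2Q: tangent at (12, 45): λ = (3·12² + 7)/(2·45) ≡ 16/43. 43⁻¹ ≡ 35 (mod 47), so λ ≡ 16·35 ≡ 43.
  x = λ² - 12 - 12 = 1849 - 24 ≡ 39; y = λ·(12 - 39) - 45 ≡ 16. → (39, 16)
3Q: (39, 16) + (12, 45). λ = (45 - 16)/(12 - 39) ≡ 29/20 mod 47. 20⁻¹ ≡ 40 (mod 47) since 20·40 = 800 ≡ 1, so λ ≡ 32.
  x = λ² - 39 - 12 = 1024 - 51 ≡ 33; y = λ·(39 - 33) - 16 ≡ 35. → (33, 35)
4Q: (33, 35) + (12, 45). λ = (45 - 35)/(12 - 33) ≡ 10/26 mod 47. 26⁻¹ ≡ 38 (mod 47) since 26·38 = 988 ≡ 1, so λ ≡ 4.
  x = λ² - 33 - 12 = 16 - 45 ≡ 18; y = λ·(33 - 18) - 35 ≡ 25. → (18, 25)
5Q: (18, 25) + (12, 45). λ = (45 - 25)/(12 - 18) ≡ 20/41 mod 47. 41⁻¹ ≡ 39 (mod 47), so λ ≡ 28.
  x = λ² - 18 - 12 = 784 - 30 ≡ 2; y = λ·(18 - 2) - 25 ≡ 0. → (2, 0)
6Q: (2, 0) + (12, 45). λ = (45 - 0)/(12 - 2) ≡ 45/10 mod 47. 10⁻¹ ≡ 33 (mod 47), so λ ≡ 28.
  x = λ² - 2 - 12 = 784 - 14 ≡ 18; y = λ·(2 - 18) - 0 ≡ 22. → (18, 22)
7Q: (18, 22) + (12, 45). λ = (45 - 22)/(12 - 18) ≡ 23/41 mod 47. 41⁻¹ ≡ 39 (mod 47) since 41·39 = 1599 ≡ 1, so λ ≡ 4.
  x = λ² - 18 - 12 = 16 - 30 ≡ 33; y = λ·(18 - 33) - 22 ≡ 12. → (33, 12)
8Q: (33, 12) + (12, 45). λ = (45 - 12)/(12 - 33) ≡ 33/26 mod 47. 26⁻¹ ≡ 38 (mod 47) since 26·38 = 988 ≡ 1, so λ ≡ 32.
  x = λ² - 33 - 12 = 1024 - 45 ≡ 39; y = λ·(33 - 39) - 12 ≡ 31. → (39, 31)
9Q: (39, 31) + (12, 45). λ = (45 - 31)/(12 - 39) ≡ 14/20 mod 47. 20⁻¹ ≡ 40 (mod 47) since 20·40 = 800 ≡ 1, so λ ≡ 43.
  x = λ² - 39 - 12 = 1849 - 51 ≡ 12; y = λ·(39 - 12) - 31 ≡ 2. → (12, 2)

(12, 2)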